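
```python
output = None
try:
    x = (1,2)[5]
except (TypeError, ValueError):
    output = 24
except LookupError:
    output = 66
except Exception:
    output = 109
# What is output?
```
66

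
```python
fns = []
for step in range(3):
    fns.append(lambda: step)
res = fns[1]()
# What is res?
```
2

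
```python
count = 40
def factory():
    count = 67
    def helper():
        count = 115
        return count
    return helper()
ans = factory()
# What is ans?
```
115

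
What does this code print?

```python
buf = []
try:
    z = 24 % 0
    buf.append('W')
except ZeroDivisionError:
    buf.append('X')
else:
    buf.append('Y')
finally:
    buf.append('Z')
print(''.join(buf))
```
XZ

Exception: except runs, else skipped, finally runs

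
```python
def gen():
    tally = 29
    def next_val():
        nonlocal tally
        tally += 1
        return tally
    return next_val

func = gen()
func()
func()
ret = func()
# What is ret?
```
32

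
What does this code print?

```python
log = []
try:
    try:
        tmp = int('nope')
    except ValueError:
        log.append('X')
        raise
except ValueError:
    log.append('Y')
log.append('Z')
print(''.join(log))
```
XYZ

raise without argument re-raises current exception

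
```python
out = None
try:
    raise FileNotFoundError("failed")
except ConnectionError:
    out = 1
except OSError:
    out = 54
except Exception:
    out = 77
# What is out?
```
54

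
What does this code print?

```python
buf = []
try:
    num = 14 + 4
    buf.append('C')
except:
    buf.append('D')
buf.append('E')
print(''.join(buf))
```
CE

No exception, try block completes normally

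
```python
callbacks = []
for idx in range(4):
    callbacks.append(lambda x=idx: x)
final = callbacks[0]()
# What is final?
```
0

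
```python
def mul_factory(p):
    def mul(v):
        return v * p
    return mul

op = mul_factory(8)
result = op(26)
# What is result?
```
208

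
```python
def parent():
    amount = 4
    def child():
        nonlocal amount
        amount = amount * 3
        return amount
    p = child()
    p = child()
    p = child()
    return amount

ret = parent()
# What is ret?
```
108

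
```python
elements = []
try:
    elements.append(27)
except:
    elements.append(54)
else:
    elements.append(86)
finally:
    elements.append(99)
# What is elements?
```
[27, 86, 99]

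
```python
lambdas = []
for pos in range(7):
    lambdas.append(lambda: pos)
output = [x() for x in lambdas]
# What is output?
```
[6, 6, 6, 6, 6, 6, 6]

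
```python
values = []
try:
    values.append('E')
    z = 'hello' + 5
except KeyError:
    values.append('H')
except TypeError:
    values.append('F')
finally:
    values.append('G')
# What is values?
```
['E', 'F', 'G']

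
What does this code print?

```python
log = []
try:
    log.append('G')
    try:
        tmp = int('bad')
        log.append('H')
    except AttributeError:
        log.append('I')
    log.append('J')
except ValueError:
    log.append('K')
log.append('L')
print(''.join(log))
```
GKL

Inner handler doesn't match, propagates to outer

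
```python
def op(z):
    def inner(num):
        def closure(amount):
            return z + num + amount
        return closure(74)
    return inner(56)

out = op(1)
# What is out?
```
131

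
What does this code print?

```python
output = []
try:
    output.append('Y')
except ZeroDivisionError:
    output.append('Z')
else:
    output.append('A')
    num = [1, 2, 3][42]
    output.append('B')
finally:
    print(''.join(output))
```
YA

Try succeeds, else appends 'A', IndexError in else is uncaught, finally prints before exception propagates ('B' never appended)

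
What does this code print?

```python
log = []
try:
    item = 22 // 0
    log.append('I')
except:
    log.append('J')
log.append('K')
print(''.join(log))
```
JK

Exception raised in try, caught by bare except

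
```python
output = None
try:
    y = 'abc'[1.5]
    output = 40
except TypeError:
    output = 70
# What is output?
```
70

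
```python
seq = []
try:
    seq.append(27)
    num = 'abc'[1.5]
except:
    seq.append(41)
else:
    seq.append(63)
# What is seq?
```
[27, 41]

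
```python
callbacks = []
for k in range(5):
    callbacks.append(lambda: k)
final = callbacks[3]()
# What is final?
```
4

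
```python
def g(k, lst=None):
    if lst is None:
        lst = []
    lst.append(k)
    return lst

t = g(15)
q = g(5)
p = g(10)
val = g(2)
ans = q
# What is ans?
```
[5]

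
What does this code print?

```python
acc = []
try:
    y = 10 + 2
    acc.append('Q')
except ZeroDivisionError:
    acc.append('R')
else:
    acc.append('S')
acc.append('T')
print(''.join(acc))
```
QST

else block runs when no exception occurs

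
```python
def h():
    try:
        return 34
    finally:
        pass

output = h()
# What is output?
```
34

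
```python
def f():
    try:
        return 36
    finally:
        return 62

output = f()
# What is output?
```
62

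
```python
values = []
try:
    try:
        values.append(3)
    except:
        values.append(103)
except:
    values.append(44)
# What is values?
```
[3]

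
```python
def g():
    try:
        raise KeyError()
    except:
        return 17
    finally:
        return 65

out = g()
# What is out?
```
65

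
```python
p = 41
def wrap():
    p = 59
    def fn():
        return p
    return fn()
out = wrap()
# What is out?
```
59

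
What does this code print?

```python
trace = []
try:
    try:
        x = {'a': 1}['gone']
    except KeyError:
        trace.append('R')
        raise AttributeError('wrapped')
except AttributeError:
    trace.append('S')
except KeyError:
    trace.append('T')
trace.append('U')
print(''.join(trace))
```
RSU

AttributeError raised and caught, original KeyError not re-raised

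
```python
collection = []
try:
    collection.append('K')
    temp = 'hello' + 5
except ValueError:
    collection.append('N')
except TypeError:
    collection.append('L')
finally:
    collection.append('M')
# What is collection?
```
['K', 'L', 'M']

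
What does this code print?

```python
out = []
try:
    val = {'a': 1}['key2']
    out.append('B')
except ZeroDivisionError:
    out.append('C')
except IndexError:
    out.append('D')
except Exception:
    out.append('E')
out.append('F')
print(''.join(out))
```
EF

KeyError not specifically caught, falls to Exception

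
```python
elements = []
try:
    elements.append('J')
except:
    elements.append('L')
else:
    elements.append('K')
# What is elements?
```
['J', 'K']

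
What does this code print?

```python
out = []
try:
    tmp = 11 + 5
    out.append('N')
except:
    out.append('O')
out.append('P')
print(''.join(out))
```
NP

No exception, try block completes normally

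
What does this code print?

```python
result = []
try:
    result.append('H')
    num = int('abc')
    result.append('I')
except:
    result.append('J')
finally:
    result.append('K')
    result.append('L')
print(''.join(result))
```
HJKL

Code before exception runs, then except, then all of finally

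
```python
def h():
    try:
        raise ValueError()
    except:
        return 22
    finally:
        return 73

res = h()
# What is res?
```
73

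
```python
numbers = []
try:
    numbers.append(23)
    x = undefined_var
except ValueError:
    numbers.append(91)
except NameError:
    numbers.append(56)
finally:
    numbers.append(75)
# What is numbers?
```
[23, 56, 75]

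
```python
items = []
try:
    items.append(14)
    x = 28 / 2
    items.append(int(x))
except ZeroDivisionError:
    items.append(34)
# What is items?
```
[14, 14]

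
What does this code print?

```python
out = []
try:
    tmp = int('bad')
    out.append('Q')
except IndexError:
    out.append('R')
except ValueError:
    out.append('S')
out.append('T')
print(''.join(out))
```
ST

ValueError is caught by its specific handler, not IndexError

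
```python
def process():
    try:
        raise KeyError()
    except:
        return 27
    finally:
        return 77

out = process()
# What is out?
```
77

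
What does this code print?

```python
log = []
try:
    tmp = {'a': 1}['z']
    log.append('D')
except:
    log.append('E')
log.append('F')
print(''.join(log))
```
EF

Exception raised in try, caught by bare except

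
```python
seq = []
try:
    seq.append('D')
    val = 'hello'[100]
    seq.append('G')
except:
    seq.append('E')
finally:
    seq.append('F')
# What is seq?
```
['D', 'E', 'F']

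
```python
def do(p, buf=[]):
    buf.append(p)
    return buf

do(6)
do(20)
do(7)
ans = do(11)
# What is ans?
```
[6, 20, 7, 11]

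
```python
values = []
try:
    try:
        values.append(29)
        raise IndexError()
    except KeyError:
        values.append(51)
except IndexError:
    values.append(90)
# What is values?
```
[29, 90]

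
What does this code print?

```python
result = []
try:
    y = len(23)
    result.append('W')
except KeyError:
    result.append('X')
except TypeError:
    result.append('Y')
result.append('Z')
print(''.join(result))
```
YZ

TypeError is caught by its specific handler, not KeyError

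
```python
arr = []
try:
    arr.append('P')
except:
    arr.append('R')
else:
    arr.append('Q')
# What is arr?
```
['P', 'Q']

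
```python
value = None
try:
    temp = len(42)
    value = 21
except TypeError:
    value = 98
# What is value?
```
98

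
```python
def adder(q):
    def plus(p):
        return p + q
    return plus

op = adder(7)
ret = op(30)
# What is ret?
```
37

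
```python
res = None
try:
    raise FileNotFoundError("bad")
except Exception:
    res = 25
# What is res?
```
25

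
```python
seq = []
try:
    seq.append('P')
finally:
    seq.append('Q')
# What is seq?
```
['P', 'Q']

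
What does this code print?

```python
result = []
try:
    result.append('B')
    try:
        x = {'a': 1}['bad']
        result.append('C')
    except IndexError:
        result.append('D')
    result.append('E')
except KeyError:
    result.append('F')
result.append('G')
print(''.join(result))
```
BFG

Inner handler doesn't match, propagates to outer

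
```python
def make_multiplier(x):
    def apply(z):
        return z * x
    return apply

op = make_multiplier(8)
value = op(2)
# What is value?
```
16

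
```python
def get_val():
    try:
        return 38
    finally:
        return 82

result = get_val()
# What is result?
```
82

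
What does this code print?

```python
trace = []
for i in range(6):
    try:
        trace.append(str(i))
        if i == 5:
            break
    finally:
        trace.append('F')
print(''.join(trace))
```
0F1F2F3F4F5F

finally runs even when breaking out of loop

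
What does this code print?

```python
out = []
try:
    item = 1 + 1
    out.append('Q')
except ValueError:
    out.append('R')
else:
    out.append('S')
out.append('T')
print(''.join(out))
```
QST

else block runs when no exception occurs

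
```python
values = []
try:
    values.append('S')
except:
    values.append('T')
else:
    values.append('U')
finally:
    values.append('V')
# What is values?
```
['S', 'U', 'V']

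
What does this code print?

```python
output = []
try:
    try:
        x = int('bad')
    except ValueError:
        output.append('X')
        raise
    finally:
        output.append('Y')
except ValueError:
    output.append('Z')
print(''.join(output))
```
XYZ

finally runs before re-raised exception propagates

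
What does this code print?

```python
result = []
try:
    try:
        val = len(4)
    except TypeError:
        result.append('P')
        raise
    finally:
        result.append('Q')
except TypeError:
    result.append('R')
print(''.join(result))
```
PQR

finally runs before re-raised exception propagates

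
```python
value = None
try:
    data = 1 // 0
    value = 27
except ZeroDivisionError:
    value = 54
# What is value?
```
54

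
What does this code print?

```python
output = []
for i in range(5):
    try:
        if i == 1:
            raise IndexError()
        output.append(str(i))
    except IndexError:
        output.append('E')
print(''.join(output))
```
0E234

Exception on i=1 caught, loop continues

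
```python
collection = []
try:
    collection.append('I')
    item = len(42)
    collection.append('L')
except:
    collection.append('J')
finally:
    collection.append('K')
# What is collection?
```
['I', 'J', 'K']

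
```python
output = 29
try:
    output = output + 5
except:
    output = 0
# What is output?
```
34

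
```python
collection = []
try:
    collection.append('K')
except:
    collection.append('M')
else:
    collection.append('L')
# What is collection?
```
['K', 'L']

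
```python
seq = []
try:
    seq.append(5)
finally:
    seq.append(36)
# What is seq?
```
[5, 36]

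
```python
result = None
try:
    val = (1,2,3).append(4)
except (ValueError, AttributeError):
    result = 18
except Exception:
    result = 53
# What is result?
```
18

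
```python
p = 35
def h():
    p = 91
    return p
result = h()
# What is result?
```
91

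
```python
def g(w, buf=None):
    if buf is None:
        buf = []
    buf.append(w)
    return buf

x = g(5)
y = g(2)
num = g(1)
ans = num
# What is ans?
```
[1]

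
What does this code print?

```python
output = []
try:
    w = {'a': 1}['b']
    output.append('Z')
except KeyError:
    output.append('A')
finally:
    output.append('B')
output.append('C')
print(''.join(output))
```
ABC

finally always runs, even after exception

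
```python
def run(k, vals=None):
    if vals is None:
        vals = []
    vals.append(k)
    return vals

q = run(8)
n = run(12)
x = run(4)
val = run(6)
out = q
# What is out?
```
[8]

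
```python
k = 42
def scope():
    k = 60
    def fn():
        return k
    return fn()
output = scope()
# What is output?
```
60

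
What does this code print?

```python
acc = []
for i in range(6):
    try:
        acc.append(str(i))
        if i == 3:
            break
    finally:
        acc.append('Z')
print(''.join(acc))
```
0Z1Z2Z3Z

finally runs even when breaking out of loop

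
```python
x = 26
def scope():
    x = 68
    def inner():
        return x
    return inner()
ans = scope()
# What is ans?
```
68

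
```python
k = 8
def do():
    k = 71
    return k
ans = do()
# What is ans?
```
71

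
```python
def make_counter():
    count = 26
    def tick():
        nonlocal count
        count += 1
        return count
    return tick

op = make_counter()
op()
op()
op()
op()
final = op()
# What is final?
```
31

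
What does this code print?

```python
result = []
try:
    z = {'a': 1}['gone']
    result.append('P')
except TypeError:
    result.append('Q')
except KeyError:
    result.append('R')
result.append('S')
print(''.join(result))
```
RS

KeyError is caught by its specific handler, not TypeError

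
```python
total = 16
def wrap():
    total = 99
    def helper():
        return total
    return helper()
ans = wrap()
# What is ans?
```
99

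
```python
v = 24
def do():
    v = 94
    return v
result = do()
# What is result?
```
94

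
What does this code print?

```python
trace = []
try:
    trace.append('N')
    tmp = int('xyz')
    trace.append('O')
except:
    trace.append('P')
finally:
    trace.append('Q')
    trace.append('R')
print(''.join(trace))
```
NPQR

Code before exception runs, then except, then all of finally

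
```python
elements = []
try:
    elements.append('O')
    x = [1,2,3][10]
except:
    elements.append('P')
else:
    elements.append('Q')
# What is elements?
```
['O', 'P']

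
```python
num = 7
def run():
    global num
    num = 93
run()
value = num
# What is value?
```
93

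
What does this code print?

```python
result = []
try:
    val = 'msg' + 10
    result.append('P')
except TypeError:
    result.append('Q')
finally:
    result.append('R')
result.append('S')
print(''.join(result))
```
QRS

finally always runs, even after exception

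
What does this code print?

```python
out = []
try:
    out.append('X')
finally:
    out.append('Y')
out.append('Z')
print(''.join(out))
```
XYZ

try/finally without except, no exception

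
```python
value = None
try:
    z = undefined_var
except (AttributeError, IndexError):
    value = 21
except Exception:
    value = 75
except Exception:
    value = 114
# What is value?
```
75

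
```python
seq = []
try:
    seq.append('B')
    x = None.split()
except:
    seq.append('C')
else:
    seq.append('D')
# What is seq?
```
['B', 'C']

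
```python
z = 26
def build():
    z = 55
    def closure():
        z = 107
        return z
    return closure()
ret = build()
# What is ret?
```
107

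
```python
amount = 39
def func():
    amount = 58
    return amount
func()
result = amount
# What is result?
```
39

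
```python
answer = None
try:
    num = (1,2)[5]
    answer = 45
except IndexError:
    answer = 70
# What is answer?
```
70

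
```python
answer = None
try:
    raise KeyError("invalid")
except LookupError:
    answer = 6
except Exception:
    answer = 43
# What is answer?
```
6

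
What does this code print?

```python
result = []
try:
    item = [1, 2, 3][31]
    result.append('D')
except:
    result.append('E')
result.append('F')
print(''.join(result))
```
EF

Exception raised in try, caught by bare except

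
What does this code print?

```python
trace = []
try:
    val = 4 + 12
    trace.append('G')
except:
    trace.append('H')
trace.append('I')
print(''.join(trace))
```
GI

No exception, try block completes normally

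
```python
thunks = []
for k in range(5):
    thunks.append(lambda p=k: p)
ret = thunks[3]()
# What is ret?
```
3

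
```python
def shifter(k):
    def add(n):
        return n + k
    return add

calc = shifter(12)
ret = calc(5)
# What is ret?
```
17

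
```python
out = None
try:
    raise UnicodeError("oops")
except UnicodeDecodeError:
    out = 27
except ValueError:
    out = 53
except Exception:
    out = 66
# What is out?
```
53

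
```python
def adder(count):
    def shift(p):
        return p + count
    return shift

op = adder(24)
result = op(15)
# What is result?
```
39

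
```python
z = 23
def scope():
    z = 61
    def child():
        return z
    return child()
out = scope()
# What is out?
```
61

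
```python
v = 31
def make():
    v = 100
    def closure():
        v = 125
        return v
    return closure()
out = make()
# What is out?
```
125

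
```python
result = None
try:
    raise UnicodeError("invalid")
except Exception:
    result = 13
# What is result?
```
13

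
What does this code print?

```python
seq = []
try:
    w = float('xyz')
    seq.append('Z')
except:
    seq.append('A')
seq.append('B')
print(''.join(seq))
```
AB

Exception raised in try, caught by bare except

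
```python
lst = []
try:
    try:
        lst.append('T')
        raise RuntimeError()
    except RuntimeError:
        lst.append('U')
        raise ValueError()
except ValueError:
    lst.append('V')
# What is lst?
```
['T', 'U', 'V']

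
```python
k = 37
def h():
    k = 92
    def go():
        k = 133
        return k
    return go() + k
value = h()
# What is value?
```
225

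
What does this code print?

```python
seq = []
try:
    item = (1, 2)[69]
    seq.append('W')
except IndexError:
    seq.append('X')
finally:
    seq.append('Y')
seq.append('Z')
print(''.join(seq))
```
XYZ

finally always runs, even after exception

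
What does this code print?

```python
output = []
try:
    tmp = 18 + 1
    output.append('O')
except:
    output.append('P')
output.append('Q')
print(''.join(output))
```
OQ

No exception, try block completes normally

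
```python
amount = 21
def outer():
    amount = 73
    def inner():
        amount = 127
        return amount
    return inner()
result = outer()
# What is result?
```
127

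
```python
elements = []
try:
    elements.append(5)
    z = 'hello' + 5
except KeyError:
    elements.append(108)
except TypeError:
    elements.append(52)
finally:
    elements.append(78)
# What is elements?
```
[5, 52, 78]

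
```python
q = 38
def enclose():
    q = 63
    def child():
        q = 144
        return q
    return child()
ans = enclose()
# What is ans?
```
144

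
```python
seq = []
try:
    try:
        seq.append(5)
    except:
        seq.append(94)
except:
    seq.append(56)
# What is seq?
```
[5]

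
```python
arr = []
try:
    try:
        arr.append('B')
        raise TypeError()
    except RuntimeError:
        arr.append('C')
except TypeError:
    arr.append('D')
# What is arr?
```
['B', 'D']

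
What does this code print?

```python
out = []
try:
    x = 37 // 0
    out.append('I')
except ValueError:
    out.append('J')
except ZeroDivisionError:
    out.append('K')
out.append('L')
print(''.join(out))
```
KL

ZeroDivisionError is caught by its specific handler, not ValueError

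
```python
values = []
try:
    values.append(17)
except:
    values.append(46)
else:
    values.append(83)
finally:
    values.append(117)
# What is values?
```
[17, 83, 117]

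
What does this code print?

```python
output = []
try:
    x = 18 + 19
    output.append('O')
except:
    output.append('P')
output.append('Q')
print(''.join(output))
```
OQ

No exception, try block completes normally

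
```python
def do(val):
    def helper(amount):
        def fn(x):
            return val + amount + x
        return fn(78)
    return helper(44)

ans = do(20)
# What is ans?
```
142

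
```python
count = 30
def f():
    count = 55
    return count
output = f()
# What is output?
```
55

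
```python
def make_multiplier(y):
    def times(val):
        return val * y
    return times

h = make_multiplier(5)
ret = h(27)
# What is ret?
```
135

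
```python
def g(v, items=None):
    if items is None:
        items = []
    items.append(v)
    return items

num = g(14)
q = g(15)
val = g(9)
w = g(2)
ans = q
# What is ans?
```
[15]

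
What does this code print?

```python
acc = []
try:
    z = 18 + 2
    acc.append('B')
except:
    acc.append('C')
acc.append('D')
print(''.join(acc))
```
BD

No exception, try block completes normally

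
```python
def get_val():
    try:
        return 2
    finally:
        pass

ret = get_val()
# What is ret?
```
2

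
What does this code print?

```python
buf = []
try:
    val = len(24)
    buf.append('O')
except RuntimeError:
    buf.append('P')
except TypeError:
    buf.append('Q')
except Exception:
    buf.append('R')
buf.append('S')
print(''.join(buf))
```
QS

TypeError matches before generic Exception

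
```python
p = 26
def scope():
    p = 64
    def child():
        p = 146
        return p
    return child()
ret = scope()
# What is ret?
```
146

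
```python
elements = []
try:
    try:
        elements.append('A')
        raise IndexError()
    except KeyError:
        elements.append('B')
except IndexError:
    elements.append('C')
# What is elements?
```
['A', 'C']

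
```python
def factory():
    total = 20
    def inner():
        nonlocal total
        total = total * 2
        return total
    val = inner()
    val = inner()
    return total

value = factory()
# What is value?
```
80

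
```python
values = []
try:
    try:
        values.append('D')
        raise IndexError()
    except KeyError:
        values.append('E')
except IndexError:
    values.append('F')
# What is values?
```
['D', 'F']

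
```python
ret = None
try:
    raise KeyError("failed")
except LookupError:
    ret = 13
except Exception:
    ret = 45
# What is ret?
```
13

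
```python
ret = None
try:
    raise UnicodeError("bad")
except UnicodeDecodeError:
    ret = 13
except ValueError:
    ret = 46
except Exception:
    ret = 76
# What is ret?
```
46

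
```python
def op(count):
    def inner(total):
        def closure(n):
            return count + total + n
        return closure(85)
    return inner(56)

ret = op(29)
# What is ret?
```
170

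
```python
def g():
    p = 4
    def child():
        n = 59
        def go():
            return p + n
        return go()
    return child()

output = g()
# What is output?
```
63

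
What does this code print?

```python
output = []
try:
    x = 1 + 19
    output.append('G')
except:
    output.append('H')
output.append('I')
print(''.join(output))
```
GI

No exception, try block completes normally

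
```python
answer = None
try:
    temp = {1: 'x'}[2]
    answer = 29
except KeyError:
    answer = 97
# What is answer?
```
97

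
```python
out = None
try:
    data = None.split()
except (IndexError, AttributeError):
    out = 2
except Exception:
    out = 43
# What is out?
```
2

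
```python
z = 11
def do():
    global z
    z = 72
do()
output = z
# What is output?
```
72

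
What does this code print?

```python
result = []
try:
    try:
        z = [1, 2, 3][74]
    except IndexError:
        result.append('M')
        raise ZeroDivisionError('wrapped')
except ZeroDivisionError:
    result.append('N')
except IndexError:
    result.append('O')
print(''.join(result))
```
MN

New ZeroDivisionError raised, caught by outer ZeroDivisionError handler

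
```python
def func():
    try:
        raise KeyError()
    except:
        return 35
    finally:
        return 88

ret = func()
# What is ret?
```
88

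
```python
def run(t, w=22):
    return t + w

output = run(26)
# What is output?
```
48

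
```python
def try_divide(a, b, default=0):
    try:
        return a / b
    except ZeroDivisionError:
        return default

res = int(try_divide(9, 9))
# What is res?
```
1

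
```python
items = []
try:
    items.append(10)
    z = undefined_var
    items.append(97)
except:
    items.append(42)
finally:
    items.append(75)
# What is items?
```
[10, 42, 75]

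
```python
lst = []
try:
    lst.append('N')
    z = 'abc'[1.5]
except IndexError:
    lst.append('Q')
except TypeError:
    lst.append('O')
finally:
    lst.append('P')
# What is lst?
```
['N', 'O', 'P']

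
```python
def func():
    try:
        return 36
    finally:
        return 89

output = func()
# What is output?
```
89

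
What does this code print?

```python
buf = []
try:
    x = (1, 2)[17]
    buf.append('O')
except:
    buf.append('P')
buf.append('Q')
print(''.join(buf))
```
PQ

Exception raised in try, caught by bare except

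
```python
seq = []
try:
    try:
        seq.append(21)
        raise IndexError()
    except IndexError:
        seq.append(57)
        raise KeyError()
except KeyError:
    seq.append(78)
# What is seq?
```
[21, 57, 78]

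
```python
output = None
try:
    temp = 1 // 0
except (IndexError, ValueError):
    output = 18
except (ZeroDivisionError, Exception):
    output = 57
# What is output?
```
57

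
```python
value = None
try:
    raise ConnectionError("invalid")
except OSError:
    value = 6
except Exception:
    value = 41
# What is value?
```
6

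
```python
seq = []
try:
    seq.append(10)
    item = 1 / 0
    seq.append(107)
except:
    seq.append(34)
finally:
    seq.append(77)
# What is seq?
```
[10, 34, 77]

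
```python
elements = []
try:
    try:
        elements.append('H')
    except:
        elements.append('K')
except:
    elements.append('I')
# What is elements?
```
['H']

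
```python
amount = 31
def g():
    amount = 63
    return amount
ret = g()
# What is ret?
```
63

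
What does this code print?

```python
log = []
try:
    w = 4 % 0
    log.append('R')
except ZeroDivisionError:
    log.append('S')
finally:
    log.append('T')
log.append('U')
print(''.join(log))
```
STU

finally always runs, even after exception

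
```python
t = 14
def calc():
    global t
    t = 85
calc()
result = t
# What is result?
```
85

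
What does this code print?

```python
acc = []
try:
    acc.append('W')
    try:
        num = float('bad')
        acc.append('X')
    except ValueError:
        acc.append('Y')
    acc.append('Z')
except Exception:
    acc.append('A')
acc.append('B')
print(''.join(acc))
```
WYZB

Inner exception caught by inner handler, outer continues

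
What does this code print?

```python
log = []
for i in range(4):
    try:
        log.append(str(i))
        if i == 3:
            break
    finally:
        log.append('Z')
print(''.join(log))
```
0Z1Z2Z3Z

finally runs even when breaking out of loop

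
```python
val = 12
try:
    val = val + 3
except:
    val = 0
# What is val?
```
15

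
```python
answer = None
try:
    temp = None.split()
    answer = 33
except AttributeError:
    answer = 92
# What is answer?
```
92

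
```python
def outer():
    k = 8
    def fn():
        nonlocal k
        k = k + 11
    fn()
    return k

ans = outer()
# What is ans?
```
19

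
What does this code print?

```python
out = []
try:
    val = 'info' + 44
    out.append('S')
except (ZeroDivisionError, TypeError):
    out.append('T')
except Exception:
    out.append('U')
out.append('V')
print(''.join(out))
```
TV

TypeError matches tuple containing it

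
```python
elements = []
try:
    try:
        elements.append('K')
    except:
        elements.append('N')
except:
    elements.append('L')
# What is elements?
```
['K']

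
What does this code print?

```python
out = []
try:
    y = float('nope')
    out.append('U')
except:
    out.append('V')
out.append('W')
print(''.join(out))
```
VW

Exception raised in try, caught by bare except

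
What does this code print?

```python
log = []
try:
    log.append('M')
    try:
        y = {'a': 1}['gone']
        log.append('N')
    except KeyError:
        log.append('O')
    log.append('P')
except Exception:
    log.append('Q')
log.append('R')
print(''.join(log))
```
MOPR

Inner exception caught by inner handler, outer continues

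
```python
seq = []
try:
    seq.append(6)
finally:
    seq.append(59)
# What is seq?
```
[6, 59]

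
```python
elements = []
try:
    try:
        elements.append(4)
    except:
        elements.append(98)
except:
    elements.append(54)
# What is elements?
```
[4]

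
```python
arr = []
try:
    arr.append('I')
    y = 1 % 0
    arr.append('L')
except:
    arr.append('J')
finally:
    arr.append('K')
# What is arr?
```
['I', 'J', 'K']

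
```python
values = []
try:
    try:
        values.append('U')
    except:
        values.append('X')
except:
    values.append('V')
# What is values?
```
['U']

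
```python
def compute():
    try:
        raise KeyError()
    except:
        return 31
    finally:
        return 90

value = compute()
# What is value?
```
90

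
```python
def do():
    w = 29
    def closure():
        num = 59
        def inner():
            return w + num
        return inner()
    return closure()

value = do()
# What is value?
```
88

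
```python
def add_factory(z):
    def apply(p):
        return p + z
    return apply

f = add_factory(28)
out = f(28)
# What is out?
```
56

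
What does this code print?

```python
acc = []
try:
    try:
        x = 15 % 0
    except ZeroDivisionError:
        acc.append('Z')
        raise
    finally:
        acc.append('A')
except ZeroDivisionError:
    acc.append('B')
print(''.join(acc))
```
ZAB

finally runs before re-raised exception propagates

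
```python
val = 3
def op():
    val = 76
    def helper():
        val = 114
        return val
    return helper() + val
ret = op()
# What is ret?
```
190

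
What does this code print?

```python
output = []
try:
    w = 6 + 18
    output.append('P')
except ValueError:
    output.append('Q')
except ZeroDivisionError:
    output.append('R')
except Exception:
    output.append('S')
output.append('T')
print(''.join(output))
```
PT

No exception, try block completes normally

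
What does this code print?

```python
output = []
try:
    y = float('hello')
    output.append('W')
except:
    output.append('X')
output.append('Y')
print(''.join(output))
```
XY

Exception raised in try, caught by bare except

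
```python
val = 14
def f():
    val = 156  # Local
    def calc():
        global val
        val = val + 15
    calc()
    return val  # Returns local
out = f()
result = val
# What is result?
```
29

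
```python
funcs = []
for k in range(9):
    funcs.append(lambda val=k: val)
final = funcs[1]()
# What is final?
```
1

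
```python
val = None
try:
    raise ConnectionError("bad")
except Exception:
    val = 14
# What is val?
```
14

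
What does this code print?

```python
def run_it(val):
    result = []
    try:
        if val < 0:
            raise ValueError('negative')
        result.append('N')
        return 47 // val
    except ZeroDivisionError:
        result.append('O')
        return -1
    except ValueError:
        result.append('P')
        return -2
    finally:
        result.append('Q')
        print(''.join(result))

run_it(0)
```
NOQ

val=0 causes ZeroDivisionError, caught, finally prints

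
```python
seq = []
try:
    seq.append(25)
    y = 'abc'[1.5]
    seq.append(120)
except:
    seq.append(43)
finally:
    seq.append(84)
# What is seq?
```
[25, 43, 84]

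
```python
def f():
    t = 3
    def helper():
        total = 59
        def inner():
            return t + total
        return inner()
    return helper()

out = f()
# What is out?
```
62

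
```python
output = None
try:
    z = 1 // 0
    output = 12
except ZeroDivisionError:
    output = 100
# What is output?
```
100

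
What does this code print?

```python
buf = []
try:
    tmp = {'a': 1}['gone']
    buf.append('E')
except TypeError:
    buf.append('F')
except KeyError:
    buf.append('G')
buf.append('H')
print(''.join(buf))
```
GH

KeyError is caught by its specific handler, not TypeError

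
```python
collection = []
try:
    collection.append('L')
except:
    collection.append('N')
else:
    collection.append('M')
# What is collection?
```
['L', 'M']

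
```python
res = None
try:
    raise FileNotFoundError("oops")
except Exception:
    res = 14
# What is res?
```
14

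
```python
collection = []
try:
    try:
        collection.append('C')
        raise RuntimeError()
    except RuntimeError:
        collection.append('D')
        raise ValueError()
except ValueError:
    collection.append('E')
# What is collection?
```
['C', 'D', 'E']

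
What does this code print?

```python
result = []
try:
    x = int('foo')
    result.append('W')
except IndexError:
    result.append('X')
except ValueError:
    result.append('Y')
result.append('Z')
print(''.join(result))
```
YZ

ValueError is caught by its specific handler, not IndexError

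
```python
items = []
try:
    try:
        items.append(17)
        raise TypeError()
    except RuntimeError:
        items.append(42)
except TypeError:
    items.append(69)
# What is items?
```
[17, 69]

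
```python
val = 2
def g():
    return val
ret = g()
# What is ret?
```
2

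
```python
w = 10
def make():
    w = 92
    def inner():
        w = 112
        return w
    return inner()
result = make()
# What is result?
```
112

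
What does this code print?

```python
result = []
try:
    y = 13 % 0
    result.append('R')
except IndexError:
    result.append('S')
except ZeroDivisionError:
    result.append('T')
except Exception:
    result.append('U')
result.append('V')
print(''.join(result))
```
TV

ZeroDivisionError matches before generic Exception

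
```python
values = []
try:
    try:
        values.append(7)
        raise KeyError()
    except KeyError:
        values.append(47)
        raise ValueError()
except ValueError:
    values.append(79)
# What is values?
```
[7, 47, 79]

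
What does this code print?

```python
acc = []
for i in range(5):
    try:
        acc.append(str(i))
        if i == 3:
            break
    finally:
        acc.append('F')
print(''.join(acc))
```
0F1F2F3F

finally runs even when breaking out of loop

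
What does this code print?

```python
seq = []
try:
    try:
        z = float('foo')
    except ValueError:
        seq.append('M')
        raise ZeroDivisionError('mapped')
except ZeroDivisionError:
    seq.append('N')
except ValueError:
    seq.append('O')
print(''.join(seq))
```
MN

New ZeroDivisionError raised, caught by outer ZeroDivisionError handler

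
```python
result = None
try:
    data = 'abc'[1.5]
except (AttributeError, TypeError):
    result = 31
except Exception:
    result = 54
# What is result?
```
31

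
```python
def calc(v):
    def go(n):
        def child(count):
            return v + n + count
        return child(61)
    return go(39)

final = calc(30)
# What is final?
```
130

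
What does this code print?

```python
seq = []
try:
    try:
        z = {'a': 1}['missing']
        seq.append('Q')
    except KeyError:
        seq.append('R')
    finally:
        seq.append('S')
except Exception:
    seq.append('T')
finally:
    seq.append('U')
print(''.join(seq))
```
RSU

Both finally blocks run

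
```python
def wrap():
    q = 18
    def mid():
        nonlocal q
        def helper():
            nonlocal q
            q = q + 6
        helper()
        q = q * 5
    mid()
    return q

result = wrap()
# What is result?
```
120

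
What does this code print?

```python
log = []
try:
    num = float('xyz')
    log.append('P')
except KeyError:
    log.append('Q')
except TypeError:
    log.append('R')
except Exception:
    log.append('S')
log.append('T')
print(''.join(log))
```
ST

ValueError not specifically caught, falls to Exception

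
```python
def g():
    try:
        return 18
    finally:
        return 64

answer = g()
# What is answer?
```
64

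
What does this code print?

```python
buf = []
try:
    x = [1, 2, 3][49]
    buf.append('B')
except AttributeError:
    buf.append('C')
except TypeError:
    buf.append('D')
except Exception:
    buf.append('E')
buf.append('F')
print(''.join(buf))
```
EF

IndexError not specifically caught, falls to Exception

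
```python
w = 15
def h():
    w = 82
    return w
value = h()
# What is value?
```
82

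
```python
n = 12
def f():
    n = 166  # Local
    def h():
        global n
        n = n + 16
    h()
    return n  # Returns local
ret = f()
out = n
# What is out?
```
28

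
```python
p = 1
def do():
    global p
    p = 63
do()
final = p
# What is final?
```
63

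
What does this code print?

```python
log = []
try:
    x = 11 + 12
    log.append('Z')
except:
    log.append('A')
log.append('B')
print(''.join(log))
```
ZB

No exception, try block completes normally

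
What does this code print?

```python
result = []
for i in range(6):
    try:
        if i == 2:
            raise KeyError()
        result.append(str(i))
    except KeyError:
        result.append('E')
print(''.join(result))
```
01E345

Exception on i=2 caught, loop continues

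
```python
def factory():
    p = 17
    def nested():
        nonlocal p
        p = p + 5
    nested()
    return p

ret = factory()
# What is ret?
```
22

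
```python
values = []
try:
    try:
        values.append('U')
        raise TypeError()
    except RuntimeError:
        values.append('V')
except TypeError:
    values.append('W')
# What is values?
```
['U', 'W']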